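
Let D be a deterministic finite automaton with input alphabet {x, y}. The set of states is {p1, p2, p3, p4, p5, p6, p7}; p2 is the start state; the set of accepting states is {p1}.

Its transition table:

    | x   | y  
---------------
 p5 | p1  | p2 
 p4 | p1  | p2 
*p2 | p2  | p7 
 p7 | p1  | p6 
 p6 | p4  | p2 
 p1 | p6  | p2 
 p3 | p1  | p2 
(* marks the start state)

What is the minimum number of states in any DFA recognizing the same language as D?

First remove the unreachable states {p3,p5}; 5 states remain.
P0 = {p1} | {p2,p4,p6,p7}.
Split {p2,p4,p6,p7} by δ(·,x) → {p2,p6} and {p4,p7}.
Split {p2,p6} by δ(·,x) → {p2} and {p6}.
On input y, block {p4,p7} splits into {p4} and {p7}.
No further refinement is possible. Final partition (5 blocks): {p1} | {p2} | {p4} | {p6} | {p7}.

5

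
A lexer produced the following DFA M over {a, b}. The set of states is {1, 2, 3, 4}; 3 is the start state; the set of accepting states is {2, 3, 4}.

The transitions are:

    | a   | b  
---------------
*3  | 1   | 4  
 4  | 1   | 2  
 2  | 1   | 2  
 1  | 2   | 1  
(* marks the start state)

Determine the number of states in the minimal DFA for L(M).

2

Every state is reachable, so we keep all 4.
Start with accepting vs non-accepting: {2,3,4} | {1}.
No further refinement is possible. Final partition (2 blocks): {2,3,4} | {1}.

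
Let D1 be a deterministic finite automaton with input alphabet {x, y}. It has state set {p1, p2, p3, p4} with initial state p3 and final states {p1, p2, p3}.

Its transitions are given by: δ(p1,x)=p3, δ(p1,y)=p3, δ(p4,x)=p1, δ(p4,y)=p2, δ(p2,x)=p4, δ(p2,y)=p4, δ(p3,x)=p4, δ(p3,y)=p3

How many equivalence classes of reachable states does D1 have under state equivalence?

All states are reachable from the start state.
P0 = {p1,p2,p3} | {p4}.
Split {p1,p2,p3} by δ(·,x) → {p2,p3} and {p1}.
Refine {p2,p3} on symbol y: members go to different blocks, giving {p2} and {p3}.
Stable partition: {p2} | {p4} | {p1} | {p3} — 4 equivalence classes.

4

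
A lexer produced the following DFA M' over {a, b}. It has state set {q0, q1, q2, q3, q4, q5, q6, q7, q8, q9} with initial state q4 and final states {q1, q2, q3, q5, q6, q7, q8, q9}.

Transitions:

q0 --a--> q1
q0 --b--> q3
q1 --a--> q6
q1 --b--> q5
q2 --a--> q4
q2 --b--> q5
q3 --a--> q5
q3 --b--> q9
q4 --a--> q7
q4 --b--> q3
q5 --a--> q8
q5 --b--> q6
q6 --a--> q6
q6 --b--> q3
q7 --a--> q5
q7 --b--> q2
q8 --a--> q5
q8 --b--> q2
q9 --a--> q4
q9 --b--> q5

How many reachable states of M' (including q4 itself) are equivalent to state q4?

1

Reachable states from the start: {q2,q3,q4,q5,q6,q7,q8,q9}. Unreachable: {q0,q1} — drop them.
P0 = {q2,q3,q5,q6,q7,q8,q9} | {q4}.
Split {q2,q3,q5,q6,q7,q8,q9} by δ(·,a) → {q3,q5,q6,q7,q8} and {q2,q9}.
Refine {q3,q5,q6,q7,q8} on symbol b: members go to different blocks, giving {q3,q7,q8} and {q5,q6}.
Split {q5,q6} by δ(·,a) → {q5} and {q6}.
No further refinement is possible. Final partition (5 blocks): {q3,q7,q8} | {q4} | {q2,q9} | {q5} | {q6}.
The equivalence class containing q4 is {q4}, of size 1.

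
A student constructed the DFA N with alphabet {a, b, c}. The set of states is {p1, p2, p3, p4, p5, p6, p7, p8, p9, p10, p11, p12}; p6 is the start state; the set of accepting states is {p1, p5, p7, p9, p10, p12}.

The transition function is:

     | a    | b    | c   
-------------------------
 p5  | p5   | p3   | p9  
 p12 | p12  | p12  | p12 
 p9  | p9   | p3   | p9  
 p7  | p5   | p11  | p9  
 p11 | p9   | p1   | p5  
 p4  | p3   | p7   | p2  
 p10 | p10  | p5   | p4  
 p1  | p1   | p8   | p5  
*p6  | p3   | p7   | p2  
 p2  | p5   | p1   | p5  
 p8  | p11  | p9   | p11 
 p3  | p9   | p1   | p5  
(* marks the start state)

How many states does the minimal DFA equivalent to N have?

4

Reachable states from the start: {p1,p2,p3,p5,p6,p7,p8,p9,p11}. Unreachable: {p4,p10,p12} — drop them.
Initial partition by acceptance: {p1,p5,p7,p9} | {p2,p3,p6,p8,p11}.
Split {p2,p3,p6,p8,p11} by δ(·,a) → {p2,p3,p11} and {p6,p8}.
Refine {p1,p5,p7,p9} on symbol b: members go to different blocks, giving {p5,p7,p9} and {p1}.
The partition is now stable with 4 blocks: {p5,p7,p9} | {p2,p3,p11} | {p6,p8} | {p1}.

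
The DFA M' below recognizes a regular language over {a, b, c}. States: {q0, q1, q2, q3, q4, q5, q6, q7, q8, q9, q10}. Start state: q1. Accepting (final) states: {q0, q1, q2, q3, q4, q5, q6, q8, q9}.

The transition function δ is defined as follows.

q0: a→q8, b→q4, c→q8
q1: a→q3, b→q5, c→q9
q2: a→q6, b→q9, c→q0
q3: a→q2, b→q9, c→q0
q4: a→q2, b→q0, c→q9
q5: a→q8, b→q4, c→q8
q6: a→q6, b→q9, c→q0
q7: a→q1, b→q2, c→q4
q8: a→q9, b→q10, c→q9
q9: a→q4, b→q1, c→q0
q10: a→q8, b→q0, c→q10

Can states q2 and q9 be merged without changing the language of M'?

First remove the unreachable states {q7}; 10 states remain.
Start with accepting vs non-accepting: {q0,q1,q2,q3,q4,q5,q6,q8,q9} | {q10}.
Refine {q0,q1,q2,q3,q4,q5,q6,q8,q9} on symbol b: members go to different blocks, giving {q0,q1,q2,q3,q4,q5,q6,q9} and {q8}.
On input a, block {q0,q1,q2,q3,q4,q5,q6,q9} splits into {q1,q2,q3,q4,q6,q9} and {q0,q5}.
On input b, block {q1,q2,q3,q4,q6,q9} splits into {q2,q3,q6,q9} and {q1,q4}.
Refine {q2,q3,q6,q9} on symbol a: members go to different blocks, giving {q2,q3,q6} and {q9}.
The partition is now stable with 6 blocks: {q2,q3,q6} | {q10} | {q8} | {q0,q5} | {q1,q4} | {q9}.
q2 and q9 end up in different blocks, so they are distinguishable. For instance, the string 'abab' is accepted from only q2.

No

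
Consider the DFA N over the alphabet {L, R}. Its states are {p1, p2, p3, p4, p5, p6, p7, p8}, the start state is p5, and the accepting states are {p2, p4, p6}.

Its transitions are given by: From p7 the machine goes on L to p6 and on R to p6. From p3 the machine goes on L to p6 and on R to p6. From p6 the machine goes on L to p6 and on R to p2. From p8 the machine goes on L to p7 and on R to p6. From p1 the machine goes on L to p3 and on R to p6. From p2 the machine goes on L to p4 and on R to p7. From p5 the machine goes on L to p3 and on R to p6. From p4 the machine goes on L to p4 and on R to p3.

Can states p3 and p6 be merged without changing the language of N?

Reachable states from the start: {p2,p3,p4,p5,p6,p7}. Unreachable: {p1,p8} — drop them.
P0 = {p2,p4,p6} | {p3,p5,p7}.
On input R, block {p2,p4,p6} splits into {p2,p4} and {p6}.
On input L, block {p3,p5,p7} splits into {p3,p7} and {p5}.
Stable partition: {p2,p4} | {p3,p7} | {p6} | {p5} — 4 equivalence classes.
p3 and p6 end up in different blocks, so they are distinguishable. For instance, the string 'ε' is accepted from only p6.

No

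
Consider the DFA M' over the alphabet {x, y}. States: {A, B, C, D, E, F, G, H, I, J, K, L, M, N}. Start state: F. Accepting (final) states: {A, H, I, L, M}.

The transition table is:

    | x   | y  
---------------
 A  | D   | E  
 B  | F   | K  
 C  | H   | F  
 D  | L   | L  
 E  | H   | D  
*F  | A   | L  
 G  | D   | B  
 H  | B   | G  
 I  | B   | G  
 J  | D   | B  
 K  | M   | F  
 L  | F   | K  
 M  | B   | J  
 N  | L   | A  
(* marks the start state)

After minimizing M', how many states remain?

States {C,I,N} cannot be reached from the start state, so discard them.
Initial partition by acceptance: {A,H,L,M} | {B,D,E,F,G,J,K}.
Refine {B,D,E,F,G,J,K} on symbol x: members go to different blocks, giving {D,E,F,K} and {B,G,J}.
Split {A,H,L,M} by δ(·,x) → {A,L} and {H,M}.
Split {D,E,F,K} by δ(·,x) → {D,F} and {E,K}.
Split {B,G,J} by δ(·,y) → {G,J} and {B}.
Stable partition: {A,L} | {D,F} | {G,J} | {H,M} | {E,K} | {B} — 6 equivalence classes.

6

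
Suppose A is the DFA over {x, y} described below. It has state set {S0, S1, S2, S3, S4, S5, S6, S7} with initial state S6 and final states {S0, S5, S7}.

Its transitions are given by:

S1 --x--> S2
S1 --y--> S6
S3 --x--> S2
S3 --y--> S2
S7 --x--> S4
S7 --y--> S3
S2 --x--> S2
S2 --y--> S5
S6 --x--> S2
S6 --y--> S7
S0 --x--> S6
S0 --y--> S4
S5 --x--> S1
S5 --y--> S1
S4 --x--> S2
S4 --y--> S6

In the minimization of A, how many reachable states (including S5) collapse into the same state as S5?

2

States {S0} cannot be reached from the start state, so discard them.
Initial partition by acceptance: {S5,S7} | {S1,S2,S3,S4,S6}.
Refine {S1,S2,S3,S4,S6} on symbol y: members go to different blocks, giving {S1,S3,S4} and {S2,S6}.
Stable partition: {S5,S7} | {S1,S3,S4} | {S2,S6} — 3 equivalence classes.
The equivalence class containing S5 is {S5,S7}, of size 2.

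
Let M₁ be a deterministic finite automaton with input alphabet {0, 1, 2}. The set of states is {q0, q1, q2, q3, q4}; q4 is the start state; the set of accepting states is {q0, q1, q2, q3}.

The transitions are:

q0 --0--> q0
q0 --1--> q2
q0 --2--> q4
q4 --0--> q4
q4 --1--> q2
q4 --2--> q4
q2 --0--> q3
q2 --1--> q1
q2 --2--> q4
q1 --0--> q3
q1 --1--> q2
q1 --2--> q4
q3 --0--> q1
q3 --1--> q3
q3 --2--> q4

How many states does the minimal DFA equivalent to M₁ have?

First remove the unreachable states {q0}; 4 states remain.
Initial partition by acceptance: {q1,q2,q3} | {q4}.
The partition is now stable with 2 blocks: {q1,q2,q3} | {q4}.

2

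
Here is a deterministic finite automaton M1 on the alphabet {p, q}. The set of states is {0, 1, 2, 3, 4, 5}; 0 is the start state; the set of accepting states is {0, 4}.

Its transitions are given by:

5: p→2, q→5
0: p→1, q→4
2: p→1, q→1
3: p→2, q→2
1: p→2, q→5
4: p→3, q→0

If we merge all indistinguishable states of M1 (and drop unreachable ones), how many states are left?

2

P0 = {0,4} | {1,2,3,5}.
The partition is now stable with 2 blocks: {0,4} | {1,2,3,5}.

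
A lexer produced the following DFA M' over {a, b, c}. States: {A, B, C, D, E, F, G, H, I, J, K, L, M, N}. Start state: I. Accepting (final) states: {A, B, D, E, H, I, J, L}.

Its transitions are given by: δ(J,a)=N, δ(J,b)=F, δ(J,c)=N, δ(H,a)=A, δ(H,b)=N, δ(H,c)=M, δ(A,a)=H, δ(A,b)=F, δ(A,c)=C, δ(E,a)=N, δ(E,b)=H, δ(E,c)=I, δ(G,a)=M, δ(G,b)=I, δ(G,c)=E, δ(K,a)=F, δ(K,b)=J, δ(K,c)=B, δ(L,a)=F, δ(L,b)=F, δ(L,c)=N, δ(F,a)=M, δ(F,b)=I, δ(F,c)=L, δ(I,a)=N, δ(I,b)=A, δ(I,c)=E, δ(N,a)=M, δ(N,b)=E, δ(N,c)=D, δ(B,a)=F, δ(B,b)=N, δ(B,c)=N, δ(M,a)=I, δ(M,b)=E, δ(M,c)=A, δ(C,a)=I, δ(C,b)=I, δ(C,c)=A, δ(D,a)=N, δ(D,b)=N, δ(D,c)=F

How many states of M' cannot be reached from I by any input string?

BFS from I reaches {A, C, D, E, F, H, I, L, M, N}; the 4 state(s) B, G, J, K are never visited.

4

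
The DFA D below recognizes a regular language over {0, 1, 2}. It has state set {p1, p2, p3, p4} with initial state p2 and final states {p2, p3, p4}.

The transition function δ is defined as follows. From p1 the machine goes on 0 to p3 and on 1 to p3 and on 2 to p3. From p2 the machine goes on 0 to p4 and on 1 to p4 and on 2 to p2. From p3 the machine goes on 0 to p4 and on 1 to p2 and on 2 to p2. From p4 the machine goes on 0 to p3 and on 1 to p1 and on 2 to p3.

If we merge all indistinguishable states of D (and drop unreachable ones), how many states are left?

Start with accepting vs non-accepting: {p2,p3,p4} | {p1}.
Refine {p2,p3,p4} on symbol 1: members go to different blocks, giving {p2,p3} and {p4}.
Split {p2,p3} by δ(·,1) → {p2} and {p3}.
Stable partition: {p2} | {p1} | {p4} | {p3} — 4 equivalence classes.

4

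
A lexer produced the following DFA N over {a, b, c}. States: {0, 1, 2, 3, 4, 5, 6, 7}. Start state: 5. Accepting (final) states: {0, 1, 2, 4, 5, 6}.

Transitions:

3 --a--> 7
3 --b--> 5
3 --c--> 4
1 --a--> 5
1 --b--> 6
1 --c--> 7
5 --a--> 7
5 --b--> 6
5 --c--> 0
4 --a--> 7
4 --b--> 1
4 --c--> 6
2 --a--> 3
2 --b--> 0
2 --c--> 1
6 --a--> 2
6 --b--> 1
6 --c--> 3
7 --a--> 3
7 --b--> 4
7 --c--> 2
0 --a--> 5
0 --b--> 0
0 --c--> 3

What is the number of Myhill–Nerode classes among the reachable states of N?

Every state is reachable, so we keep all 8.
P0 = {0,1,2,4,5,6} | {3,7}.
Split {0,1,2,4,5,6} by δ(·,a) → {0,1,6} and {2,4,5}.
The partition is now stable with 3 blocks: {0,1,6} | {3,7} | {2,4,5}.

3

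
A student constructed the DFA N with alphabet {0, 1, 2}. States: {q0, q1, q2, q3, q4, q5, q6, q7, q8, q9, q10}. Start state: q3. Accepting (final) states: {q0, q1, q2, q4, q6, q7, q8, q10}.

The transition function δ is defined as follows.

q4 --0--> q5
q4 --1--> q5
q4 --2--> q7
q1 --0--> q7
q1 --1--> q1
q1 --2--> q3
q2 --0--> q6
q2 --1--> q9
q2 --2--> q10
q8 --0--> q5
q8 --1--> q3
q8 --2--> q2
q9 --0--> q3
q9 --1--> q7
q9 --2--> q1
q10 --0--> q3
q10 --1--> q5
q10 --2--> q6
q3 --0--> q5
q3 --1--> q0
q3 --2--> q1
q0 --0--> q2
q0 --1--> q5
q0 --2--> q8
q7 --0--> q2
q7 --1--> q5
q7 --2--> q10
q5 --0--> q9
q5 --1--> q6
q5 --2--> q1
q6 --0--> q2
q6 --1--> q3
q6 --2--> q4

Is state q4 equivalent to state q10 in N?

Start with accepting vs non-accepting: {q0,q1,q2,q4,q6,q7,q8,q10} | {q3,q5,q9}.
On input 0, block {q0,q1,q2,q4,q6,q7,q8,q10} splits into {q0,q1,q2,q6,q7} and {q4,q8,q10}.
Refine {q0,q1,q2,q6,q7} on symbol 1: members go to different blocks, giving {q0,q2,q6,q7} and {q1}.
No further refinement is possible. Final partition (4 blocks): {q0,q2,q6,q7} | {q3,q5,q9} | {q4,q8,q10} | {q1}.
q4 and q10 lie in the same block of the stable partition, so they are equivalent — no string distinguishes them.

Yes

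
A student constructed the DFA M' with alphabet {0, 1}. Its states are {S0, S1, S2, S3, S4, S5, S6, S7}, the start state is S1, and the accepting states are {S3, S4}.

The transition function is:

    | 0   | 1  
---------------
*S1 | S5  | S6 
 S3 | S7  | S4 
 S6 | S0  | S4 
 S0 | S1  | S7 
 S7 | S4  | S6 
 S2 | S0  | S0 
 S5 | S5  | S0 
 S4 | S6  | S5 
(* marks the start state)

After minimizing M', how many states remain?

Reachable states from the start: {S0,S1,S4,S5,S6,S7}. Unreachable: {S2,S3} — drop them.
Start with accepting vs non-accepting: {S4} | {S0,S1,S5,S6,S7}.
Refine {S0,S1,S5,S6,S7} on symbol 0: members go to different blocks, giving {S0,S1,S5,S6} and {S7}.
Split {S0,S1,S5,S6} by δ(·,1) → {S1,S5} and {S0} and {S6}.
Refine {S1,S5} on symbol 1: members go to different blocks, giving {S1} and {S5}.
Stable partition: {S4} | {S1} | {S7} | {S0} | {S6} | {S5} — 6 equivalence classes.

6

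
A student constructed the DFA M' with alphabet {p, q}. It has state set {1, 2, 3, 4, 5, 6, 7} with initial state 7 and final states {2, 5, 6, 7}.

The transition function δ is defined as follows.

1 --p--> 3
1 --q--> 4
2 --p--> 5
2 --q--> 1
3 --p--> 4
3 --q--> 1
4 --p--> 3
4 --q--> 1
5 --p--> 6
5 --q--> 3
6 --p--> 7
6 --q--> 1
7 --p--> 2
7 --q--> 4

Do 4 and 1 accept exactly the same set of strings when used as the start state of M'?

Yes

Start with accepting vs non-accepting: {2,5,6,7} | {1,3,4}.
Stable partition: {2,5,6,7} | {1,3,4} — 2 equivalence classes.
4 and 1 lie in the same block of the stable partition, so they are equivalent — no string distinguishes them.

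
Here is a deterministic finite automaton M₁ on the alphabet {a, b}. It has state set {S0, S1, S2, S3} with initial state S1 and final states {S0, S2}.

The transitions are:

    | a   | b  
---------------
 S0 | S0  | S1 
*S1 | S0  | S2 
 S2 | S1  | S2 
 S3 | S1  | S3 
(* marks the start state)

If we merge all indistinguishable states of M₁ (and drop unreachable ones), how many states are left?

3

Reachable states from the start: {S0,S1,S2}. Unreachable: {S3} — drop them.
P0 = {S0,S2} | {S1}.
Split {S0,S2} by δ(·,a) → {S0} and {S2}.
The partition is now stable with 3 blocks: {S0} | {S1} | {S2}.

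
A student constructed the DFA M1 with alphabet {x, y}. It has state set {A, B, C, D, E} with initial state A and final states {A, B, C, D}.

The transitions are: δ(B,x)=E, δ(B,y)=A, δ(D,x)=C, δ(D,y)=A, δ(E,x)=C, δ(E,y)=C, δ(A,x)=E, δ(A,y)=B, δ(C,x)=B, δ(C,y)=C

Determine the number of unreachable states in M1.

BFS from A reaches {A, B, C, E}; the 1 state(s) D are never visited.

1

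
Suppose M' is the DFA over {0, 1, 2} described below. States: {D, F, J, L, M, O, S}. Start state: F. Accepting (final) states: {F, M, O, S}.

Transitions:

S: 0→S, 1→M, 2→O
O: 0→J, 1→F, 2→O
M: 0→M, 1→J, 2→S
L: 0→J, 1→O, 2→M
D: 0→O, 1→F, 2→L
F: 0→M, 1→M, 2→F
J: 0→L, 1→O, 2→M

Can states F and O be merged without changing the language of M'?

States {D} cannot be reached from the start state, so discard them.
Start with accepting vs non-accepting: {F,M,O,S} | {J,L}.
Split {F,M,O,S} by δ(·,0) → {F,M,S} and {O}.
Refine {F,M,S} on symbol 1: members go to different blocks, giving {F,S} and {M}.
On input 0, block {F,S} splits into {F} and {S}.
Stable partition: {F} | {J,L} | {O} | {M} | {S} — 5 equivalence classes.
F and O end up in different blocks, so they are distinguishable. For instance, the string '0' is accepted from only F.

No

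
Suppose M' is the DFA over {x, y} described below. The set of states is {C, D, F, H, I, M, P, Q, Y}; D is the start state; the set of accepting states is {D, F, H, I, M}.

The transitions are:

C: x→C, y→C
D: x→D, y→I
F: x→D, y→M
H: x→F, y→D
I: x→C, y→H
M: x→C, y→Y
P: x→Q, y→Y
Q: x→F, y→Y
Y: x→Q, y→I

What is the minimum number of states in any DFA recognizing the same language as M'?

Reachable states from the start: {C,D,F,H,I,M,Q,Y}. Unreachable: {P} — drop them.
Initial partition by acceptance: {D,F,H,I,M} | {C,Q,Y}.
Split {D,F,H,I,M} by δ(·,x) → {D,F,H} and {I,M}.
On input y, block {D,F,H} splits into {D,F} and {H}.
Refine {C,Q,Y} on symbol x: members go to different blocks, giving {C,Y} and {Q}.
Split {C,Y} by δ(·,x) → {C} and {Y}.
Refine {I,M} on symbol y: members go to different blocks, giving {M} and {I}.
On input y, block {D,F} splits into {F} and {D}.
Stable partition: {F} | {C} | {M} | {H} | {Q} | {Y} | {I} | {D} — 8 equivalence classes.

8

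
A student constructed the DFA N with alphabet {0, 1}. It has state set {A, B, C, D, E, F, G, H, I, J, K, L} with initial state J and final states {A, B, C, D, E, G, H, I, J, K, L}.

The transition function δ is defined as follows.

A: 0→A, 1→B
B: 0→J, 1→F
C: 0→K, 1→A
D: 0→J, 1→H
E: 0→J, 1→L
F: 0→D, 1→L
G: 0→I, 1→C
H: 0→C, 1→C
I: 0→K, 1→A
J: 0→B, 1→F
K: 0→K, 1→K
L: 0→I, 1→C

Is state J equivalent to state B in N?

Yes

States {E,G} cannot be reached from the start state, so discard them.
Initial partition by acceptance: {A,B,C,D,H,I,J,K,L} | {F}.
On input 1, block {A,B,C,D,H,I,J,K,L} splits into {A,C,D,H,I,K,L} and {B,J}.
Refine {A,C,D,H,I,K,L} on symbol 0: members go to different blocks, giving {A,C,H,I,K,L} and {D}.
Refine {A,C,H,I,K,L} on symbol 1: members go to different blocks, giving {C,H,I,K,L} and {A}.
On input 1, block {C,H,I,K,L} splits into {H,K,L} and {C,I}.
On input 0, block {H,K,L} splits into {H,L} and {K}.
Stable partition: {H,L} | {F} | {B,J} | {D} | {A} | {C,I} | {K} — 7 equivalence classes.
J and B lie in the same block of the stable partition, so they are equivalent — no string distinguishes them.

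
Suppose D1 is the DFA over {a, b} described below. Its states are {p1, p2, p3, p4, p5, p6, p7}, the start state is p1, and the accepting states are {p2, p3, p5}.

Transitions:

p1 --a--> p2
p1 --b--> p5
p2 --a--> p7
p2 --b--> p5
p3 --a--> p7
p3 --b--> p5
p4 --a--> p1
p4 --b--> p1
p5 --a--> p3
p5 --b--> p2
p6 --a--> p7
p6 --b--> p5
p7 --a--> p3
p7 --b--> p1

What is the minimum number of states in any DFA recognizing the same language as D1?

First remove the unreachable states {p4,p6}; 5 states remain.
Initial partition by acceptance: {p2,p3,p5} | {p1,p7}.
Split {p2,p3,p5} by δ(·,a) → {p2,p3} and {p5}.
Split {p1,p7} by δ(·,b) → {p1} and {p7}.
The partition is now stable with 4 blocks: {p2,p3} | {p1} | {p5} | {p7}.

4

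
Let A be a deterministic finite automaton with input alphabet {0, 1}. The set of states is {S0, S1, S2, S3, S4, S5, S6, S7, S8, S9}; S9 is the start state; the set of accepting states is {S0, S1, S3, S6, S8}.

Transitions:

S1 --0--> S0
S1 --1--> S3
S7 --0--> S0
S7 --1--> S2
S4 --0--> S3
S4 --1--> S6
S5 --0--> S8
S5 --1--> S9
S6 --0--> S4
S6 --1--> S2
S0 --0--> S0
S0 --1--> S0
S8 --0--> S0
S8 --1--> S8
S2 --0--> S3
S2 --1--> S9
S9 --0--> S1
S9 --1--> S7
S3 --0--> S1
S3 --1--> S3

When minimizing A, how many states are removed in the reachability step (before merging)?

BFS from S9 reaches {S0, S1, S2, S3, S7, S9}; the 4 state(s) S4, S5, S6, S8 are never visited.

4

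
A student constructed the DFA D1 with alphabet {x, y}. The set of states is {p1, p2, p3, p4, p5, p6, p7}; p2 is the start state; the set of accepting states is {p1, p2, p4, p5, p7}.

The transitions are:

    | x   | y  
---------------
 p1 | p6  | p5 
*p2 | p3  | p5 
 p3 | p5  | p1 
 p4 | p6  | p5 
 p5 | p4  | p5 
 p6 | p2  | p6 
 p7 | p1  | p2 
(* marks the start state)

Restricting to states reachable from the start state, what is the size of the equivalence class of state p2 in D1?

1

First remove the unreachable states {p7}; 6 states remain.
P0 = {p1,p2,p4,p5} | {p3,p6}.
Refine {p1,p2,p4,p5} on symbol x: members go to different blocks, giving {p1,p2,p4} and {p5}.
Split {p3,p6} by δ(·,x) → {p3} and {p6}.
Refine {p1,p2,p4} on symbol x: members go to different blocks, giving {p1,p4} and {p2}.
Stable partition: {p1,p4} | {p3} | {p5} | {p6} | {p2} — 5 equivalence classes.
The equivalence class containing p2 is {p2}, of size 1.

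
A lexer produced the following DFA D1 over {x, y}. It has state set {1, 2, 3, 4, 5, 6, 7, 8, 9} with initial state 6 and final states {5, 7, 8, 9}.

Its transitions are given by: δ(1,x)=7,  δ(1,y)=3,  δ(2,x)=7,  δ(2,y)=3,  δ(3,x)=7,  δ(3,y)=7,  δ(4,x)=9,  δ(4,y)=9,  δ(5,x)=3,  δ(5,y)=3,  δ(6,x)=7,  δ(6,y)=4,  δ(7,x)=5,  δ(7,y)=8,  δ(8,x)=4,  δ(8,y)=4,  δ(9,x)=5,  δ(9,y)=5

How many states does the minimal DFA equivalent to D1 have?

First remove the unreachable states {1,2}; 7 states remain.
Start with accepting vs non-accepting: {5,7,8,9} | {3,4,6}.
Split {5,7,8,9} by δ(·,x) → {5,8} and {7,9}.
Refine {3,4,6} on symbol y: members go to different blocks, giving {3,4} and {6}.
Stable partition: {5,8} | {3,4} | {7,9} | {6} — 4 equivalence classes.

4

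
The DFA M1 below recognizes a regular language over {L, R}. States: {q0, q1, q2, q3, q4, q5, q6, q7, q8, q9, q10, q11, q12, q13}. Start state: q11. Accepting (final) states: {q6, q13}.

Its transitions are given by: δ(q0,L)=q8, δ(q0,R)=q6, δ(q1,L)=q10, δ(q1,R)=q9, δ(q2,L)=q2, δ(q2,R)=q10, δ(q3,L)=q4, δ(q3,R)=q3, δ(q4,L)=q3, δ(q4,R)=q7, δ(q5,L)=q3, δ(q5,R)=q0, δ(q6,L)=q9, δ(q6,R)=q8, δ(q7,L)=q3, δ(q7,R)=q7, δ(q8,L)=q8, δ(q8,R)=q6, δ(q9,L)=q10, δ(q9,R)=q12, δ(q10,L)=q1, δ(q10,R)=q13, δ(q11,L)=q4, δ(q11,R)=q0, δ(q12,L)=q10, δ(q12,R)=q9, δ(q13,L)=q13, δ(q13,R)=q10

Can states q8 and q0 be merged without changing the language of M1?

Yes

States {q2,q5} cannot be reached from the start state, so discard them.
Start with accepting vs non-accepting: {q6,q13} | {q0,q1,q3,q4,q7,q8,q9,q10,q11,q12}.
Refine {q6,q13} on symbol L: members go to different blocks, giving {q6} and {q13}.
On input R, block {q0,q1,q3,q4,q7,q8,q9,q10,q11,q12} splits into {q1,q3,q4,q7,q9,q11,q12} and {q0,q8} and {q10}.
Split {q1,q3,q4,q7,q9,q11,q12} by δ(·,L) → {q3,q4,q7,q11} and {q1,q9,q12}.
Split {q3,q4,q7,q11} by δ(·,R) → {q3,q4,q7} and {q11}.
The partition is now stable with 7 blocks: {q6} | {q3,q4,q7} | {q13} | {q0,q8} | {q10} | {q1,q9,q12} | {q11}.
q8 and q0 lie in the same block of the stable partition, so they are equivalent — no string distinguishes them.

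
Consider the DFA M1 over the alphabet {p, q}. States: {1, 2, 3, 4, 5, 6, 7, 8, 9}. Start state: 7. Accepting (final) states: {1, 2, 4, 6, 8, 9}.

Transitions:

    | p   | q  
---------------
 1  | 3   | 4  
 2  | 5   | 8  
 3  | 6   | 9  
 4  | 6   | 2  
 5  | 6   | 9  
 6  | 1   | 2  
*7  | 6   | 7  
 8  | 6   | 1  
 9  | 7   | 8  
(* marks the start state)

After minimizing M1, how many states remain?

P0 = {1,2,4,6,8,9} | {3,5,7}.
On input p, block {1,2,4,6,8,9} splits into {1,2,9} and {4,6,8}.
Refine {3,5,7} on symbol q: members go to different blocks, giving {3,5} and {7}.
Refine {1,2,9} on symbol p: members go to different blocks, giving {1,2} and {9}.
Refine {4,6,8} on symbol p: members go to different blocks, giving {4,8} and {6}.
The partition is now stable with 6 blocks: {1,2} | {3,5} | {4,8} | {7} | {9} | {6}.

6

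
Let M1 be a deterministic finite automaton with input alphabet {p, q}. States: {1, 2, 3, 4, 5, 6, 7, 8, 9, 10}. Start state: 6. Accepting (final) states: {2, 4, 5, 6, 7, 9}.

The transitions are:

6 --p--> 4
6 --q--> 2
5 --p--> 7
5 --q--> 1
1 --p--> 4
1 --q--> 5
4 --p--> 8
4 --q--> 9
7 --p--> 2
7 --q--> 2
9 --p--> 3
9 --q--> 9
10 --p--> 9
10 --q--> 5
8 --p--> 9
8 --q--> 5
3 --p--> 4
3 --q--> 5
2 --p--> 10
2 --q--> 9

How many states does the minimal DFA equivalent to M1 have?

All states are reachable from the start state.
P0 = {2,4,5,6,7,9} | {1,3,8,10}.
Refine {2,4,5,6,7,9} on symbol p: members go to different blocks, giving {2,4,9} and {5,6,7}.
On input p, block {5,6,7} splits into {6,7} and {5}.
No further refinement is possible. Final partition (4 blocks): {2,4,9} | {1,3,8,10} | {6,7} | {5}.

4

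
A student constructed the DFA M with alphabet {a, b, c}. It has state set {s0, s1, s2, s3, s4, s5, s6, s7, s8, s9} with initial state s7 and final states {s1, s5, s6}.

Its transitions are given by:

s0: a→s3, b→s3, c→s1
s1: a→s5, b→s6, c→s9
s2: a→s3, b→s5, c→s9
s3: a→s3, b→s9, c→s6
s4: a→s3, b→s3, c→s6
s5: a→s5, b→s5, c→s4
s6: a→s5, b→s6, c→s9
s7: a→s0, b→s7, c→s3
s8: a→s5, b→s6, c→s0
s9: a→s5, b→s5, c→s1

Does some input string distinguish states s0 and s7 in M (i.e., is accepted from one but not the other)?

Yes

First remove the unreachable states {s2,s8}; 8 states remain.
P0 = {s1,s5,s6} | {s0,s3,s4,s7,s9}.
Split {s0,s3,s4,s7,s9} by δ(·,a) → {s0,s3,s4,s7} and {s9}.
Split {s1,s5,s6} by δ(·,c) → {s1,s6} and {s5}.
On input b, block {s0,s3,s4,s7} splits into {s0,s4,s7} and {s3}.
Split {s0,s4,s7} by δ(·,a) → {s0,s4} and {s7}.
No further refinement is possible. Final partition (6 blocks): {s1,s6} | {s0,s4} | {s9} | {s5} | {s3} | {s7}.
s0 and s7 end up in different blocks, so they are distinguishable. For instance, the string 'c' is accepted from only s0.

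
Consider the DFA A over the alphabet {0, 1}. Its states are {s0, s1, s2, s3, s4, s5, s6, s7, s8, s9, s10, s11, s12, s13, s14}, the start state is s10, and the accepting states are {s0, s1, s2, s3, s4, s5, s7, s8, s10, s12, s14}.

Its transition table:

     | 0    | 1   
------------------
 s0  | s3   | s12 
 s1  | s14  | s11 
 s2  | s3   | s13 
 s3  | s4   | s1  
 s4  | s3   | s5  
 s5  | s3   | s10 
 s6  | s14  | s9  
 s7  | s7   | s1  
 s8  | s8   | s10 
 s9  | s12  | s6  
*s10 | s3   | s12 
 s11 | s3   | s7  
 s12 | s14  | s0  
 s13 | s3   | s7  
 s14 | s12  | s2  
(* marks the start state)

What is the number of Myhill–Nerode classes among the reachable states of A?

5

First remove the unreachable states {s6,s8,s9}; 12 states remain.
Initial partition by acceptance: {s0,s1,s2,s3,s4,s5,s7,s10,s12,s14} | {s11,s13}.
Refine {s0,s1,s2,s3,s4,s5,s7,s10,s12,s14} on symbol 1: members go to different blocks, giving {s0,s3,s4,s5,s7,s10,s12,s14} and {s1,s2}.
Split {s0,s3,s4,s5,s7,s10,s12,s14} by δ(·,1) → {s0,s4,s5,s10,s12} and {s3,s7,s14}.
On input 0, block {s3,s7,s14} splits into {s3,s14} and {s7}.
Stable partition: {s0,s4,s5,s10,s12} | {s11,s13} | {s1,s2} | {s3,s14} | {s7} — 5 equivalence classes.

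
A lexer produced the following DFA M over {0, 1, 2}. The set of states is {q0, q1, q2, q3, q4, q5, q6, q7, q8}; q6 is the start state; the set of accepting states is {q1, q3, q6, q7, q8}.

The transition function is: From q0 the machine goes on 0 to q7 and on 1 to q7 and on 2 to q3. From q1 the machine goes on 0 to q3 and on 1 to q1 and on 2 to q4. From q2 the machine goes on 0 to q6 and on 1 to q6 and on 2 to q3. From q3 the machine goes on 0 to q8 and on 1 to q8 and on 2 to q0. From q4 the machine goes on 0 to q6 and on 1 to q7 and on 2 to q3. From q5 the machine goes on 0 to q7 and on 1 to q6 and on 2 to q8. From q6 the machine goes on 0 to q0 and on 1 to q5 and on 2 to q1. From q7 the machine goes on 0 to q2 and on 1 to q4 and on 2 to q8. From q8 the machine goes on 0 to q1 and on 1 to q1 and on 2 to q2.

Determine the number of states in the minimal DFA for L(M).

3

P0 = {q1,q3,q6,q7,q8} | {q0,q2,q4,q5}.
On input 0, block {q1,q3,q6,q7,q8} splits into {q1,q3,q8} and {q6,q7}.
The partition is now stable with 3 blocks: {q1,q3,q8} | {q0,q2,q4,q5} | {q6,q7}.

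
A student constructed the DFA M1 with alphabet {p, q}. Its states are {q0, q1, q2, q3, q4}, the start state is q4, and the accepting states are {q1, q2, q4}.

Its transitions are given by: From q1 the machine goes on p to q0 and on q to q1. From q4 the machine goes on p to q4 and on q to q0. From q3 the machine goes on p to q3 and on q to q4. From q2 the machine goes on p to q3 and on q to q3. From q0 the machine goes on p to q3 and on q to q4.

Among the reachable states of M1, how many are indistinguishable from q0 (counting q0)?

2

First remove the unreachable states {q1,q2}; 3 states remain.
P0 = {q4} | {q0,q3}.
The partition is now stable with 2 blocks: {q4} | {q0,q3}.
State q0 belongs to the block {q0,q3}, which has 2 states.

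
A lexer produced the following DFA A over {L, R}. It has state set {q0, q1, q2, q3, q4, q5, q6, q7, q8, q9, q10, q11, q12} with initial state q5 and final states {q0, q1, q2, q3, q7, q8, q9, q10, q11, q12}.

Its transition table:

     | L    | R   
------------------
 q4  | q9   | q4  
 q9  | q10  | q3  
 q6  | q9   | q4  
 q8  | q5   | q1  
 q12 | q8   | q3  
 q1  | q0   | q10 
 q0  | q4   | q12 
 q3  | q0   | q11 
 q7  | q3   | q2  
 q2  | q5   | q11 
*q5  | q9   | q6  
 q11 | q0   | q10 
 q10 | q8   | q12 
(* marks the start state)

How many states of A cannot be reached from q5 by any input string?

2

No path from q5 leads to q2, q7; the other 11 states are all reachable.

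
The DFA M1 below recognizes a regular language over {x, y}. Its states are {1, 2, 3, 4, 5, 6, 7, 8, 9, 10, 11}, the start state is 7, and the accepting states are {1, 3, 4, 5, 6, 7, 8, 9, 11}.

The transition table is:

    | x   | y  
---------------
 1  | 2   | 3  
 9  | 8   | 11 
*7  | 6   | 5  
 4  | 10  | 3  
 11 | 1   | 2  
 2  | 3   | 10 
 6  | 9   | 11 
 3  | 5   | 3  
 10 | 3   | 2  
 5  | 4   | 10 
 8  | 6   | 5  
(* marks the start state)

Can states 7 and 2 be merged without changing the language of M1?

Initial partition by acceptance: {1,3,4,5,6,7,8,9,11} | {2,10}.
Split {1,3,4,5,6,7,8,9,11} by δ(·,x) → {3,5,6,7,8,9,11} and {1,4}.
On input x, block {3,5,6,7,8,9,11} splits into {3,6,7,8,9} and {5,11}.
Split {3,6,7,8,9} by δ(·,x) → {6,7,8,9} and {3}.
No further refinement is possible. Final partition (5 blocks): {6,7,8,9} | {2,10} | {1,4} | {5,11} | {3}.
7 and 2 end up in different blocks, so they are distinguishable. For instance, the string 'ε' is accepted from only 7.

No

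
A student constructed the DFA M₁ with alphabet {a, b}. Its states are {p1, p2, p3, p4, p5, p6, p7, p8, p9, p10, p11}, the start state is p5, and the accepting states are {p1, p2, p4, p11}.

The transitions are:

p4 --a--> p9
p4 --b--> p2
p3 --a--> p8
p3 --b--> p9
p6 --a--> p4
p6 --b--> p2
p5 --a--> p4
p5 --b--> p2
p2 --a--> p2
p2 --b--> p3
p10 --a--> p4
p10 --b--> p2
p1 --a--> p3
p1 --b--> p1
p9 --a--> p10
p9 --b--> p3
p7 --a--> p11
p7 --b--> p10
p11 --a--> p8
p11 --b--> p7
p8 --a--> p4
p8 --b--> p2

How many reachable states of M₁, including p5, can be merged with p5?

3

First remove the unreachable states {p1,p6,p7,p11}; 7 states remain.
P0 = {p2,p4} | {p3,p5,p8,p9,p10}.
Refine {p2,p4} on symbol a: members go to different blocks, giving {p2} and {p4}.
Refine {p3,p5,p8,p9,p10} on symbol a: members go to different blocks, giving {p5,p8,p10} and {p3,p9}.
Stable partition: {p2} | {p5,p8,p10} | {p4} | {p3,p9} — 4 equivalence classes.
The equivalence class containing p5 is {p5,p8,p10}, of size 3.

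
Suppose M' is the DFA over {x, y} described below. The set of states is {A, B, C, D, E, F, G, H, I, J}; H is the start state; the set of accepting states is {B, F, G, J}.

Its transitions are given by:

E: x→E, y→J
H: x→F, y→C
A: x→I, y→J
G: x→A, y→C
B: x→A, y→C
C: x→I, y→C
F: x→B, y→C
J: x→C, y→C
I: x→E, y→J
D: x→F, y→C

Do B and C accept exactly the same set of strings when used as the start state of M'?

Reachable states from the start: {A,B,C,E,F,H,I,J}. Unreachable: {D,G} — drop them.
Initial partition by acceptance: {B,F,J} | {A,C,E,H,I}.
On input x, block {B,F,J} splits into {B,J} and {F}.
On input x, block {A,C,E,H,I} splits into {A,C,E,I} and {H}.
Refine {A,C,E,I} on symbol y: members go to different blocks, giving {A,E,I} and {C}.
Refine {B,J} on symbol x: members go to different blocks, giving {B} and {J}.
The partition is now stable with 6 blocks: {B} | {A,E,I} | {F} | {H} | {C} | {J}.
B and C end up in different blocks, so they are distinguishable. For instance, the string 'ε' is accepted from only B.

No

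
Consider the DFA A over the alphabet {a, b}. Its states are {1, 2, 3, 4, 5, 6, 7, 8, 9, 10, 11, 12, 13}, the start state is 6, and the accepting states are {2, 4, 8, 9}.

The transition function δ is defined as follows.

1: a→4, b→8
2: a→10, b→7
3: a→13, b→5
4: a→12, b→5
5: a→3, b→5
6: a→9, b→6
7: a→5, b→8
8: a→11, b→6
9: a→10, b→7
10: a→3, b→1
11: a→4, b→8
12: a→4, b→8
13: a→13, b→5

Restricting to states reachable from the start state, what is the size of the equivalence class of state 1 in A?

First remove the unreachable states {2}; 12 states remain.
Initial partition by acceptance: {4,8,9} | {1,3,5,6,7,10,11,12,13}.
Refine {1,3,5,6,7,10,11,12,13} on symbol a: members go to different blocks, giving {3,5,7,10,13} and {1,6,11,12}.
Split {4,8,9} by δ(·,a) → {4,8} and {9}.
On input b, block {4,8} splits into {4} and {8}.
Refine {3,5,7,10,13} on symbol b: members go to different blocks, giving {3,5,13} and {7} and {10}.
Split {1,6,11,12} by δ(·,a) → {1,11,12} and {6}.
Stable partition: {4} | {3,5,13} | {1,11,12} | {9} | {8} | {7} | {10} | {6} — 8 equivalence classes.
State 1 belongs to the block {1,11,12}, which has 3 states.

3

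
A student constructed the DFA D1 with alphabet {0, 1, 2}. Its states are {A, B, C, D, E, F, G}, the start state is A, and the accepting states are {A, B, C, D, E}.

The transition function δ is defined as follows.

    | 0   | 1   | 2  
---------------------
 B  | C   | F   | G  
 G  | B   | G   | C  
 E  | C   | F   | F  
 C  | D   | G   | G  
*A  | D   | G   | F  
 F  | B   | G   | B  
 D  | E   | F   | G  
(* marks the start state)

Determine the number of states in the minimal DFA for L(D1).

Every state is reachable, so we keep all 7.
Start with accepting vs non-accepting: {A,B,C,D,E} | {F,G}.
No further refinement is possible. Final partition (2 blocks): {A,B,C,D,E} | {F,G}.

2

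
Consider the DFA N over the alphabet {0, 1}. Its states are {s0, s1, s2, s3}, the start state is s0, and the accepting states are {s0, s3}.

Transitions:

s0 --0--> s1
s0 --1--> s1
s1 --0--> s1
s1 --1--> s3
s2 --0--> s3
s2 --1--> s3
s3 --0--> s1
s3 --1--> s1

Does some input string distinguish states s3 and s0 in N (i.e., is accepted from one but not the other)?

No

States {s2} cannot be reached from the start state, so discard them.
Initial partition by acceptance: {s0,s3} | {s1}.
Stable partition: {s0,s3} | {s1} — 2 equivalence classes.
s3 and s0 lie in the same block of the stable partition, so they are equivalent — no string distinguishes them.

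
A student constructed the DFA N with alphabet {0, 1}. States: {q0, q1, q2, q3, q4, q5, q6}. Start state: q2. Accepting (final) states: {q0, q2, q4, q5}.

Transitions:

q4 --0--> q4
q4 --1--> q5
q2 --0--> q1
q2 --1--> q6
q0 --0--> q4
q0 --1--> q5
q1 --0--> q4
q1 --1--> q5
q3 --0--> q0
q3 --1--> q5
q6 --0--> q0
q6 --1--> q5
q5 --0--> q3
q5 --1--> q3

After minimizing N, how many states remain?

Every state is reachable, so we keep all 7.
P0 = {q0,q2,q4,q5} | {q1,q3,q6}.
Refine {q0,q2,q4,q5} on symbol 0: members go to different blocks, giving {q0,q4} and {q2,q5}.
The partition is now stable with 3 blocks: {q0,q4} | {q1,q3,q6} | {q2,q5}.

3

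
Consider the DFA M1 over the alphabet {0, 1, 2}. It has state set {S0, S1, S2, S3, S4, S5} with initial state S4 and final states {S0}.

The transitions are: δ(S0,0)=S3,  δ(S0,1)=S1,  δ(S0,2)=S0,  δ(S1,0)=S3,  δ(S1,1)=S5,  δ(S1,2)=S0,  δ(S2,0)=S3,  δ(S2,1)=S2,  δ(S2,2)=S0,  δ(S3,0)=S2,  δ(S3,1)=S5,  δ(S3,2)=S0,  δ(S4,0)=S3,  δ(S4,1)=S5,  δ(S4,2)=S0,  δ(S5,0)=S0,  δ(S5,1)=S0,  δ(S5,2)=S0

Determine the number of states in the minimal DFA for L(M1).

P0 = {S0} | {S1,S2,S3,S4,S5}.
Split {S1,S2,S3,S4,S5} by δ(·,0) → {S1,S2,S3,S4} and {S5}.
Refine {S1,S2,S3,S4} on symbol 1: members go to different blocks, giving {S1,S3,S4} and {S2}.
Split {S1,S3,S4} by δ(·,0) → {S1,S4} and {S3}.
No further refinement is possible. Final partition (5 blocks): {S0} | {S1,S4} | {S5} | {S2} | {S3}.

5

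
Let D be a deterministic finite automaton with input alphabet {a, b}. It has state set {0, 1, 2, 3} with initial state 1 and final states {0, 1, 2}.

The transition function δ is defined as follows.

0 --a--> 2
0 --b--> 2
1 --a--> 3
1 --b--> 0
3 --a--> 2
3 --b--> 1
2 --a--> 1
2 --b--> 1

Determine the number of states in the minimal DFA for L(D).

All states are reachable from the start state.
P0 = {0,1,2} | {3}.
Split {0,1,2} by δ(·,a) → {0,2} and {1}.
On input a, block {0,2} splits into {0} and {2}.
The partition is now stable with 4 blocks: {0} | {3} | {1} | {2}.

4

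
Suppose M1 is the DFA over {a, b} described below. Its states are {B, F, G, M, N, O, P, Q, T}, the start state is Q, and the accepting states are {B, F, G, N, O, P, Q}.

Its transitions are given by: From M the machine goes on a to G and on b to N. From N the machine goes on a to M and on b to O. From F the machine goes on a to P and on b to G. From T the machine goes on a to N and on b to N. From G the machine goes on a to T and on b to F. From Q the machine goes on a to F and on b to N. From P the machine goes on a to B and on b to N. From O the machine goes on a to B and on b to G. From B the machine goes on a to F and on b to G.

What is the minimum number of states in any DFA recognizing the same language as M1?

3

P0 = {B,F,G,N,O,P,Q} | {M,T}.
Split {B,F,G,N,O,P,Q} by δ(·,a) → {B,F,O,P,Q} and {G,N}.
Stable partition: {B,F,O,P,Q} | {M,T} | {G,N} — 3 equivalence classes.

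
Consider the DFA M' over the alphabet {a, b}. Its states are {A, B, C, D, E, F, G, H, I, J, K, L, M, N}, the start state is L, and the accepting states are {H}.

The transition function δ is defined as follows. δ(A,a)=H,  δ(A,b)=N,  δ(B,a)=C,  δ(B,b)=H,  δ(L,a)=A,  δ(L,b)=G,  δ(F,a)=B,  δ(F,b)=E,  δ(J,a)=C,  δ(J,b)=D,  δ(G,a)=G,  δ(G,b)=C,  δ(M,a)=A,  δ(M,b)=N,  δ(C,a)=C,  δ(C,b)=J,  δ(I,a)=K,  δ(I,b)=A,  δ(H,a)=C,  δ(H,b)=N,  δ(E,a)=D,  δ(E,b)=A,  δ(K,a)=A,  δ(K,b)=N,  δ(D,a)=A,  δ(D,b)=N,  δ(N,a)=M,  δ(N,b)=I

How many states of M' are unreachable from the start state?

3

No path from L leads to B, E, F; the other 11 states are all reachable.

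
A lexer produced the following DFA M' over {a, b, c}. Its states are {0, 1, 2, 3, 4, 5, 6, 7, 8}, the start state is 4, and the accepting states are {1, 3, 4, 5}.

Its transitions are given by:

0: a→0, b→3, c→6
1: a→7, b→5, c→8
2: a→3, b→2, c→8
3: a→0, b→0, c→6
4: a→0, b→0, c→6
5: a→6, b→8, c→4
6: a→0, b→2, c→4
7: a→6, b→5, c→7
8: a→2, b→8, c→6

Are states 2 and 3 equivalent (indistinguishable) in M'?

No

First remove the unreachable states {1,5,7}; 6 states remain.
Start with accepting vs non-accepting: {3,4} | {0,2,6,8}.
Refine {0,2,6,8} on symbol a: members go to different blocks, giving {0,6,8} and {2}.
Split {0,6,8} by δ(·,a) → {0,6} and {8}.
Refine {0,6} on symbol b: members go to different blocks, giving {0} and {6}.
Stable partition: {3,4} | {0} | {2} | {8} | {6} — 5 equivalence classes.
2 and 3 end up in different blocks, so they are distinguishable. For instance, the string 'ε' is accepted from only 3.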